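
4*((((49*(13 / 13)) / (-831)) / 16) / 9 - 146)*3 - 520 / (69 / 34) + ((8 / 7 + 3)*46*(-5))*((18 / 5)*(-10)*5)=272140605487 / 1605492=169506.05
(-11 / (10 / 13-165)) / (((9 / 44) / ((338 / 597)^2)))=718823248 / 6848398935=0.10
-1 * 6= -6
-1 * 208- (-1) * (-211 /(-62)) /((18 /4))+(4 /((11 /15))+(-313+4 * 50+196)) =-364564 /3069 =-118.79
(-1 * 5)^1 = -5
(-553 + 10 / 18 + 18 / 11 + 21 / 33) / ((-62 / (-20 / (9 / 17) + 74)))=286391 / 891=321.43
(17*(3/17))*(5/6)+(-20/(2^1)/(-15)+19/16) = 209/48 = 4.35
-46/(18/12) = -30.67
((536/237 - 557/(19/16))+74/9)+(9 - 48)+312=-2506849/13509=-185.57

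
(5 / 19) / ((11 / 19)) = 5 / 11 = 0.45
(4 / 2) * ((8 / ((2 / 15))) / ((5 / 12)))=288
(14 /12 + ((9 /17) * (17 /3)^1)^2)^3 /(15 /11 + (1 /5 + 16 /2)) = 12483955 /113616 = 109.88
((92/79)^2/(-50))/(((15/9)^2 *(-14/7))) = 19044/3900625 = 0.00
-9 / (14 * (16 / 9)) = -81 / 224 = -0.36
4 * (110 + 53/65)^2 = 207532836/4225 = 49120.20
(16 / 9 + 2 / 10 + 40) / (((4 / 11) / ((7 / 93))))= 145453 / 16740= 8.69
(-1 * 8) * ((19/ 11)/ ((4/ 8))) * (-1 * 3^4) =24624/ 11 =2238.55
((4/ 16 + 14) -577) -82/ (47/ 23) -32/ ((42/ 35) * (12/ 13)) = -1068949/ 1692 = -631.77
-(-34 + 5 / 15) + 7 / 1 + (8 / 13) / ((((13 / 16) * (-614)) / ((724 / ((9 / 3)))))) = 6283390 / 155649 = 40.37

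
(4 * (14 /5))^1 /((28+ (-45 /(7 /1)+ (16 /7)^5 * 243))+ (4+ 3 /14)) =1882384 /2552373485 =0.00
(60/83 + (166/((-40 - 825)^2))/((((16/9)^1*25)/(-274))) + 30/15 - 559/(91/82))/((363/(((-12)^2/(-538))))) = 130674560813754/353741494500625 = 0.37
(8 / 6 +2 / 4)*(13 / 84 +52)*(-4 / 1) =-48191 / 126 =-382.47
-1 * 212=-212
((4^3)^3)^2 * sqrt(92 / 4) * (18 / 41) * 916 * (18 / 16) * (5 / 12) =531115655823360 * sqrt(23) / 41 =62125395237136.06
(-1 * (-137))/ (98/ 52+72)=3562/ 1921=1.85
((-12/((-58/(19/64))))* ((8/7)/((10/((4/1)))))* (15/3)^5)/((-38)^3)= -1875/1172528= -0.00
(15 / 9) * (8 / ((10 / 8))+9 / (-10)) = 55 / 6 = 9.17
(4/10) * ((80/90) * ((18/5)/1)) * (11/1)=352/25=14.08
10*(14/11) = 140/11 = 12.73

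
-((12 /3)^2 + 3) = -19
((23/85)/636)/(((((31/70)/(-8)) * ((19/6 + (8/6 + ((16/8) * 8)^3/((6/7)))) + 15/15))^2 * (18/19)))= 2740864/428069742506115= 0.00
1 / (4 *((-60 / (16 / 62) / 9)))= -3 / 310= -0.01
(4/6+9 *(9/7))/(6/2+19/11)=2827/1092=2.59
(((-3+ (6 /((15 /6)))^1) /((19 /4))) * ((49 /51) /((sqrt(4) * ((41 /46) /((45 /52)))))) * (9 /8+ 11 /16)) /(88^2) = -294147 /21331188736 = -0.00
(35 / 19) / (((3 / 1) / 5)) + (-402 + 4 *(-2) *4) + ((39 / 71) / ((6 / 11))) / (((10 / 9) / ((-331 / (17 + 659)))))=-1815599753 / 4208880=-431.37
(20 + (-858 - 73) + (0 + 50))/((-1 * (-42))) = -41/2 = -20.50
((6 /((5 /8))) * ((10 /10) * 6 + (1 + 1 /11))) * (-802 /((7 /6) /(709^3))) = -6420962954570112 /385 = -16677825856026.26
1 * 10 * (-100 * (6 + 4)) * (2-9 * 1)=70000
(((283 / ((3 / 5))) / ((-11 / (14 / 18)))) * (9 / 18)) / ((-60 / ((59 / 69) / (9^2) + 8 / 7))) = 12770375 / 39838392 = 0.32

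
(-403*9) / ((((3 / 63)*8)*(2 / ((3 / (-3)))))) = 76167 / 16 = 4760.44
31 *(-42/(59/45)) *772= -45231480/59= -766635.25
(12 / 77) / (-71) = -12 / 5467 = -0.00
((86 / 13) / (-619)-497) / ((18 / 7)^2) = -195972805 / 2607228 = -75.17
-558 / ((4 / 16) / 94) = -209808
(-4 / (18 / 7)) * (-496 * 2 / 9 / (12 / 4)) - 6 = 12430 / 243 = 51.15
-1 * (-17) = 17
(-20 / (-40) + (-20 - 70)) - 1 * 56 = -291 / 2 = -145.50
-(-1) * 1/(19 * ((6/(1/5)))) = 1/570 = 0.00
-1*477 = -477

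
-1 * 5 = -5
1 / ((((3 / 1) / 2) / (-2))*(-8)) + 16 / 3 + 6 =23 / 2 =11.50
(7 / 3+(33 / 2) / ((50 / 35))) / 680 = 49 / 2400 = 0.02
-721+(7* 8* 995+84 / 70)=275001 / 5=55000.20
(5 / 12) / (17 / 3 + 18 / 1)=5 / 284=0.02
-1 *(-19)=19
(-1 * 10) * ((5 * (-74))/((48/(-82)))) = -37925/6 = -6320.83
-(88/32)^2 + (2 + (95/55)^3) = -0.41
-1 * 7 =-7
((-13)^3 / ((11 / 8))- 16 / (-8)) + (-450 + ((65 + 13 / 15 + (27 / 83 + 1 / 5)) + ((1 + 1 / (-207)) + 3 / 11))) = -1869270593 / 944955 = -1978.16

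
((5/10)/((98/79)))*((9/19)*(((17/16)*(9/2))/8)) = 108783/953344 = 0.11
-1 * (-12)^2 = -144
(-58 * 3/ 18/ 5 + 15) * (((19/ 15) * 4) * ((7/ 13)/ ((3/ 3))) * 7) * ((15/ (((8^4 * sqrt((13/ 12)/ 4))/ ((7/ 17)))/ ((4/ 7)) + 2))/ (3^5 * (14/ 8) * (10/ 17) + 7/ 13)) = -1772624/ 4871745544325 + 3857229824 * sqrt(39)/ 14615236632975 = 0.00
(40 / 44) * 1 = 10 / 11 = 0.91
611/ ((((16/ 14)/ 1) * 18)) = 4277/ 144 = 29.70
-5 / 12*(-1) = 5 / 12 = 0.42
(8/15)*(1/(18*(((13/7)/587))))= 16436/1755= 9.37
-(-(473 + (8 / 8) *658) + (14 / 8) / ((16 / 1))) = 72377 / 64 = 1130.89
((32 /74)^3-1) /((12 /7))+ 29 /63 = -968131 /12764556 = -0.08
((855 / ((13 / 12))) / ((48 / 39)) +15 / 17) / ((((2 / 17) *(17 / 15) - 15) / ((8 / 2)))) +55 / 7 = -4376320 / 26537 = -164.91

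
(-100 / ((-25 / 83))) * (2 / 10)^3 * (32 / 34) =5312 / 2125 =2.50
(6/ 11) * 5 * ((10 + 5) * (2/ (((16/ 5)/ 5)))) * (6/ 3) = 5625/ 22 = 255.68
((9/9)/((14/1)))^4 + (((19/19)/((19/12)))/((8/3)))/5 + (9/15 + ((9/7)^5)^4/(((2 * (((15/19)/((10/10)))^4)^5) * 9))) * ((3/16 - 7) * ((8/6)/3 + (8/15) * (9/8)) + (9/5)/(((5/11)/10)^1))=2158596635023514169955046216805098330533/69399401534483094131469726562500000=31103.97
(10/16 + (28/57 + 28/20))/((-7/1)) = -5737/15960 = -0.36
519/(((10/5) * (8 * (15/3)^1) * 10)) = 519/800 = 0.65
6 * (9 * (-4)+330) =1764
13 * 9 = 117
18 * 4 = 72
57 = 57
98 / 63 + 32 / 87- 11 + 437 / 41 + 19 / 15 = 152413 / 53505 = 2.85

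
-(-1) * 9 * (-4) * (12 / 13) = -432 / 13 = -33.23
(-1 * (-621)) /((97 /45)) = 27945 /97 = 288.09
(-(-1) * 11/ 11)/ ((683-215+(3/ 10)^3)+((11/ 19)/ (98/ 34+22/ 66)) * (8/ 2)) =779000/ 365154033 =0.00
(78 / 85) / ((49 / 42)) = 468 / 595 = 0.79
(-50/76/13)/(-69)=25/34086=0.00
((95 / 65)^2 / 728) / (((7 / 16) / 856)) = 618032 / 107653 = 5.74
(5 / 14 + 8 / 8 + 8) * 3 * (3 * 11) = 12969 / 14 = 926.36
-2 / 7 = -0.29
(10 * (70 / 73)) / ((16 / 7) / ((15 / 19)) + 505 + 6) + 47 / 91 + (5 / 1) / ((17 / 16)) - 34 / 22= 247714417490 / 67030082119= 3.70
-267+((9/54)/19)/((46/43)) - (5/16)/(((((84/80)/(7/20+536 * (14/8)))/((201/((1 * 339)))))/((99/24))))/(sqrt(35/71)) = -1239.83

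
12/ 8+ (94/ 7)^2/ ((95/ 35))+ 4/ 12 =54479/ 798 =68.27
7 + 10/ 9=8.11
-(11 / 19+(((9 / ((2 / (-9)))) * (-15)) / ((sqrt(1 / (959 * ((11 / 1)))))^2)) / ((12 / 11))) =-5874474.95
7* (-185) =-1295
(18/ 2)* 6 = 54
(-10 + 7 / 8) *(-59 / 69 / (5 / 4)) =4307 / 690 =6.24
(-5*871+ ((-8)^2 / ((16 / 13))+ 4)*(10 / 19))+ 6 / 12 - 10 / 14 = -1150647 / 266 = -4325.74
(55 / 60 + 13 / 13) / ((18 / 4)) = 23 / 54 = 0.43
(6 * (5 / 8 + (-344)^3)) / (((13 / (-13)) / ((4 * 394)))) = 384930908394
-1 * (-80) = 80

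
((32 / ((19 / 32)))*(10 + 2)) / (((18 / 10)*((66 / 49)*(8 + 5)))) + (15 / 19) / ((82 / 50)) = 21054785 / 1002573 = 21.00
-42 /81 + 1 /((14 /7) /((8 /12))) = -5 /27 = -0.19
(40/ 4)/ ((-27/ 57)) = -190/ 9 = -21.11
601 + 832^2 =692825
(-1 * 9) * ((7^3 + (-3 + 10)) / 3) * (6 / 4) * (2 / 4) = -1575 / 2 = -787.50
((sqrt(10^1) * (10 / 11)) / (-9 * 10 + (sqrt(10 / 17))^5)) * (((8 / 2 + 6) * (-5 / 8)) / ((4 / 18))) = 1625625 * sqrt(17) / 2530163174 + 2875210425 * sqrt(10) / 10120652696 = 0.90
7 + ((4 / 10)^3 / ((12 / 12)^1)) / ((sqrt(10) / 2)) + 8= 8 * sqrt(10) / 625 + 15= 15.04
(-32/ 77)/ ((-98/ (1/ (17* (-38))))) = -8/ 1218679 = -0.00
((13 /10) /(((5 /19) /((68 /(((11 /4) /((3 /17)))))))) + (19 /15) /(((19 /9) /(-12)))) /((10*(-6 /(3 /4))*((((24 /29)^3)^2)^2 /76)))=-2211696209817386975291 /16738492574859264000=-132.13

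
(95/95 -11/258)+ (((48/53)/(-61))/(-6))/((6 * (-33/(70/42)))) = 79054829/82577286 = 0.96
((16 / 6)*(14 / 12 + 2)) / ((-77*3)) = -76 / 2079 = -0.04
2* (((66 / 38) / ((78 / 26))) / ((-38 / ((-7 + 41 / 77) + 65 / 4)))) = -3013 / 10108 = -0.30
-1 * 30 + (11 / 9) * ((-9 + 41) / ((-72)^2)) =-43729 / 1458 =-29.99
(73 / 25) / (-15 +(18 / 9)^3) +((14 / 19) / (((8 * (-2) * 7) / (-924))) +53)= 390101 / 6650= 58.66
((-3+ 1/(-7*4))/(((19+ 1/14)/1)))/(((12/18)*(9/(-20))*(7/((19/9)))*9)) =8075/454167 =0.02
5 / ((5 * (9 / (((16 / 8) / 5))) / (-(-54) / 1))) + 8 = 52 / 5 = 10.40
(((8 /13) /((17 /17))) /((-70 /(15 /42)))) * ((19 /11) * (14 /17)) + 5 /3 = 84857 /51051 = 1.66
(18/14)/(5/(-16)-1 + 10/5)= 1.87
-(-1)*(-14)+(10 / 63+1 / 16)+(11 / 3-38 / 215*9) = -2536231 / 216720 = -11.70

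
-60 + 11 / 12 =-709 / 12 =-59.08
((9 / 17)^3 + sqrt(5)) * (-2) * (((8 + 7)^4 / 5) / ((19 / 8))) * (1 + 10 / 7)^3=-795906000 * sqrt(5) / 6517- 118098000 / 6517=-291207.29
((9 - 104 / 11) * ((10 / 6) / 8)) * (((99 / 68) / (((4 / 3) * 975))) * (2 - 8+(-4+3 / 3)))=0.00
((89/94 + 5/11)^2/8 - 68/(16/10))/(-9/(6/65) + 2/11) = 361413439/832386544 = 0.43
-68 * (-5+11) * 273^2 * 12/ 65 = -28068768/ 5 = -5613753.60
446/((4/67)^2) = 1001047/8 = 125130.88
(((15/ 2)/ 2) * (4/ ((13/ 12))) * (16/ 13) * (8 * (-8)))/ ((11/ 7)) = -1290240/ 1859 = -694.05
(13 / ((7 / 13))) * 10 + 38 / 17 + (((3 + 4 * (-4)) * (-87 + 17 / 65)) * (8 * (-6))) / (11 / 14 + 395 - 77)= 196186156 / 2655485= 73.88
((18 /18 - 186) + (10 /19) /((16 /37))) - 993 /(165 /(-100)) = 698955 /1672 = 418.04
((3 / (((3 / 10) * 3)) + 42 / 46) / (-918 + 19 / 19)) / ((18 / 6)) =-293 / 189819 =-0.00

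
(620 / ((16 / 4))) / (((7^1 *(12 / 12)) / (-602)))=-13330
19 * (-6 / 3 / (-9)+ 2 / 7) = 608 / 63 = 9.65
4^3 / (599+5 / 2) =128 / 1203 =0.11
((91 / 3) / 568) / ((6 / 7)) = 637 / 10224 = 0.06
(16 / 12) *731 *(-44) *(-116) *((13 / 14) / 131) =97006624 / 2751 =35262.31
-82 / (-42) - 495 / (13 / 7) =-72232 / 273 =-264.59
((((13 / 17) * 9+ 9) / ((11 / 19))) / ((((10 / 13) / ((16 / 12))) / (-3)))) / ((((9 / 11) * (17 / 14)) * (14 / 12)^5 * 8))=-8.30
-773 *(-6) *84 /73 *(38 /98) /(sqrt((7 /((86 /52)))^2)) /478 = 11367738 /11113739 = 1.02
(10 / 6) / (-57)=-5 / 171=-0.03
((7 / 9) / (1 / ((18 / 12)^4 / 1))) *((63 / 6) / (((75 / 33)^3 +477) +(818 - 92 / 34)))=0.03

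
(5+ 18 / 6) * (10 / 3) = 80 / 3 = 26.67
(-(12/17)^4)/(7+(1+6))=-10368/584647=-0.02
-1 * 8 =-8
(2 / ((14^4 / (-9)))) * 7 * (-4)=0.01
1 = 1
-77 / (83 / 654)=-50358 / 83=-606.72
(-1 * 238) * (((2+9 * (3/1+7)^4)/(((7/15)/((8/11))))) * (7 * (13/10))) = -303781296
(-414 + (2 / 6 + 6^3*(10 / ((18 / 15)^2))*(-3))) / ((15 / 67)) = -987647 / 45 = -21947.71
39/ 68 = 0.57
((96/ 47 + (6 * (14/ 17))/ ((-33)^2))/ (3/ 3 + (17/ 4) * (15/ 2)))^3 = 107162128295485014016/ 443841041527370271774891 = 0.00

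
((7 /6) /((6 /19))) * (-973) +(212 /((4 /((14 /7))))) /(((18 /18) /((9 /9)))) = -3488.69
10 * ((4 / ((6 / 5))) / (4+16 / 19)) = 475 / 69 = 6.88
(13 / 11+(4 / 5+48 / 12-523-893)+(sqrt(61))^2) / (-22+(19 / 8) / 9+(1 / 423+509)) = -251079264 / 90689995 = -2.77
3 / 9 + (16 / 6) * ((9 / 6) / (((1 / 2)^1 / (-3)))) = -71 / 3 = -23.67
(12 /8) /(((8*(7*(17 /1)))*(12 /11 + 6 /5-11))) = -0.00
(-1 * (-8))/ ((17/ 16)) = 128/ 17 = 7.53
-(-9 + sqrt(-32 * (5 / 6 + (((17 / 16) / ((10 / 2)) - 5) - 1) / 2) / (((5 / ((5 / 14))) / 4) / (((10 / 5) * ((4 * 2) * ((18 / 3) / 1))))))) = 9 - 8 * sqrt(34615) / 35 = -33.53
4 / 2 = 2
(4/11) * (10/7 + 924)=25912/77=336.52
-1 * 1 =-1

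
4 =4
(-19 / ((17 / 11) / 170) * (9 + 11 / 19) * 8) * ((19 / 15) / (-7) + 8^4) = -1967959136 / 3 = -655986378.67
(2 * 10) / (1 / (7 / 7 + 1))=40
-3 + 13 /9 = -14 /9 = -1.56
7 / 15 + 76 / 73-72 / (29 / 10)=-740521 / 31755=-23.32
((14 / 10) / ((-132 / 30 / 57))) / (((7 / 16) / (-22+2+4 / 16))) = 9006 / 11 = 818.73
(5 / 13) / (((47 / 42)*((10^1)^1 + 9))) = 210 / 11609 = 0.02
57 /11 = 5.18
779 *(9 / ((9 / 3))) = 2337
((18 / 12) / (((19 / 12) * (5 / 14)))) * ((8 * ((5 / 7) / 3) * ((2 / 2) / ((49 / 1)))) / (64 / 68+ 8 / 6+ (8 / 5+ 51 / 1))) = 24480 / 13027483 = 0.00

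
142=142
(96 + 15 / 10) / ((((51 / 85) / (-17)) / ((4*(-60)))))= 663000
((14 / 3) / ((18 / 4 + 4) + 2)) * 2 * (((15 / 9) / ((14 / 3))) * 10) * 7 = 200 / 9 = 22.22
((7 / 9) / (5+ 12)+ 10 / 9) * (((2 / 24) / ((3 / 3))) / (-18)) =-59 / 11016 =-0.01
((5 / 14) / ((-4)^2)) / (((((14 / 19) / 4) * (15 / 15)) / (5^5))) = 296875 / 784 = 378.67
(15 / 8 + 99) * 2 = 807 / 4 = 201.75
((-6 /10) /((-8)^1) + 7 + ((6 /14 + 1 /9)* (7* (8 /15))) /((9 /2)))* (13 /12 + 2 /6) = 1243057 /116640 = 10.66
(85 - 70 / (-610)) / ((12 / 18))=7788 / 61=127.67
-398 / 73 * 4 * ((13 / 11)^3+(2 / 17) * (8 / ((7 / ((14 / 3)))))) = -246185288 / 4955313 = -49.68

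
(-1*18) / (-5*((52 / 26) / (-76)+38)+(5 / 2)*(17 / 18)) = 12312 / 128255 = 0.10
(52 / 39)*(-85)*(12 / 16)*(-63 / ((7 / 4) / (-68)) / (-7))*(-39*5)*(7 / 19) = -40575600 / 19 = -2135557.89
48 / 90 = 8 / 15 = 0.53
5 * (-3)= -15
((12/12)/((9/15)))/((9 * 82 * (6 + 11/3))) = 5/21402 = 0.00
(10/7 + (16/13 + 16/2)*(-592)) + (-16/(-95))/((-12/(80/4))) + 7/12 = -5462.88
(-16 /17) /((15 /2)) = -32 /255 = -0.13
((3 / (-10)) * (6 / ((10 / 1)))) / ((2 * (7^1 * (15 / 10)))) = -3 / 350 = -0.01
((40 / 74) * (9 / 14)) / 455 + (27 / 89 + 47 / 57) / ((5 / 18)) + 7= 2204254363 / 199275895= 11.06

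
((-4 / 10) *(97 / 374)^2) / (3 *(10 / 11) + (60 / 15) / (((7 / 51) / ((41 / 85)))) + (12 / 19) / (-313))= -391687261 / 244305476052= -0.00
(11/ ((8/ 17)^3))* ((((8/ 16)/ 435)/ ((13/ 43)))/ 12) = 2323849/ 69488640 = 0.03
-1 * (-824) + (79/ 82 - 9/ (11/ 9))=737475/ 902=817.60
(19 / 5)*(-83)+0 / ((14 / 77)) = -1577 / 5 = -315.40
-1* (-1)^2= -1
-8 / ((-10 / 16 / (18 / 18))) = 64 / 5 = 12.80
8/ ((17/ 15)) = 120/ 17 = 7.06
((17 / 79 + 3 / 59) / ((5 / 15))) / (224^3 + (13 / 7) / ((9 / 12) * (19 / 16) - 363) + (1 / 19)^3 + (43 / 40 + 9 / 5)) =33113989944000 / 466328374403138940281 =0.00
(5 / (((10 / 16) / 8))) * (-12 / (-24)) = 32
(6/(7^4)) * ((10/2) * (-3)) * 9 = -810/2401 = -0.34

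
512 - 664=-152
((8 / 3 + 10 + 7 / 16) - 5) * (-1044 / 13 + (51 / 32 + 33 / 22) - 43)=-19453501 / 19968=-974.23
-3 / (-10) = 0.30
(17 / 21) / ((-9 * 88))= -17 / 16632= -0.00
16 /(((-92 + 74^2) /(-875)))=-1750 /673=-2.60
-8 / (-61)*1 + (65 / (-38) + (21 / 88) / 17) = -2714089 / 1733864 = -1.57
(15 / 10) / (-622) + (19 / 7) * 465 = 10990719 / 8708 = 1262.14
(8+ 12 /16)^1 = 35 /4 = 8.75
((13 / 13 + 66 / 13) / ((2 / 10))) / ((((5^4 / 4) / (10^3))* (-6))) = -32.41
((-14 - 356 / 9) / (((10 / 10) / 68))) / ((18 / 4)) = -65552 / 81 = -809.28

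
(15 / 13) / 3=5 / 13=0.38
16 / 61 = 0.26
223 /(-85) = -223 /85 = -2.62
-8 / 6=-4 / 3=-1.33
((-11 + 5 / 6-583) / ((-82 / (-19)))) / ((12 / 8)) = -67621 / 738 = -91.63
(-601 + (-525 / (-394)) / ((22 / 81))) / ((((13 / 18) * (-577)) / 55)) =232512435 / 2955394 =78.67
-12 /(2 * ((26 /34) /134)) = -13668 /13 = -1051.38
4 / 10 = 2 / 5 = 0.40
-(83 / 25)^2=-6889 / 625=-11.02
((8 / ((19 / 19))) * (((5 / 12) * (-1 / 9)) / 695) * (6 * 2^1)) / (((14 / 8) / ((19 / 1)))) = -608 / 8757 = -0.07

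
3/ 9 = 1/ 3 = 0.33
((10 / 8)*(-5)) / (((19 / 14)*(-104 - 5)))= 175 / 4142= 0.04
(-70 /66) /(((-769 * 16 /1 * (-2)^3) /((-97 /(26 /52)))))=0.00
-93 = -93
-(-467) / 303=467 / 303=1.54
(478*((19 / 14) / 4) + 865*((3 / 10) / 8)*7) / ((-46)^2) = 43595 / 236992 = 0.18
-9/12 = -3/4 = -0.75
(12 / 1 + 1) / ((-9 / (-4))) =52 / 9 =5.78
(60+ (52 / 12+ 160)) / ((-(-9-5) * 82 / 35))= 3365 / 492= 6.84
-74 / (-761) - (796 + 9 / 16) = -796.47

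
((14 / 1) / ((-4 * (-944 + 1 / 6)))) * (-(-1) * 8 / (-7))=-24 / 5663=-0.00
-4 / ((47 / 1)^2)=-4 / 2209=-0.00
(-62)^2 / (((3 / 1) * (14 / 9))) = 5766 / 7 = 823.71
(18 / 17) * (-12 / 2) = -108 / 17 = -6.35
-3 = -3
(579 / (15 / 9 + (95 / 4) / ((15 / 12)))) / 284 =1737 / 17608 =0.10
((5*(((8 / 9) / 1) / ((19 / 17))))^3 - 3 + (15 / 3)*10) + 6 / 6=554442128 / 5000211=110.88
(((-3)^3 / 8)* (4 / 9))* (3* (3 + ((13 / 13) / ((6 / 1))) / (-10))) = -537 / 40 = -13.42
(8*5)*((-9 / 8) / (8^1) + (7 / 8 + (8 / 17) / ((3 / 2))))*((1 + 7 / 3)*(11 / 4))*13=12230075 / 2448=4995.95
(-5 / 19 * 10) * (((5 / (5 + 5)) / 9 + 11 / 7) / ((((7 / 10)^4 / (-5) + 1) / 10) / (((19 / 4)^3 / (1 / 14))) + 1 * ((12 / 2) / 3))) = -2.14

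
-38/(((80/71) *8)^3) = -6800309/131072000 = -0.05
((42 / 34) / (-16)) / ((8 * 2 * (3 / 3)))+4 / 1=4.00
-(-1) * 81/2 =81/2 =40.50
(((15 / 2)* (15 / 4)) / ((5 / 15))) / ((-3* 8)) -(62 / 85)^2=-1871641 / 462400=-4.05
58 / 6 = 29 / 3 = 9.67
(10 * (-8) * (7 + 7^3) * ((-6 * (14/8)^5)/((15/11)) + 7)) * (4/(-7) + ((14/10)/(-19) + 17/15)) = 406540295/456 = 891535.73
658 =658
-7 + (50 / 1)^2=2493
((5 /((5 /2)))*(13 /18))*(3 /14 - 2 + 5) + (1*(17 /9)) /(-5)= 4.27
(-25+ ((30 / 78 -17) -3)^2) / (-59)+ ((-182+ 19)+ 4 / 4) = -1676102 / 9971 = -168.10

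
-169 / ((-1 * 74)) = 169 / 74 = 2.28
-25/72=-0.35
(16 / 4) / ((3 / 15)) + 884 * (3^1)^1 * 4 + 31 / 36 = 382639 / 36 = 10628.86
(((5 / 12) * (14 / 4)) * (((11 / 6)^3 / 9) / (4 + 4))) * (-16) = -46585 / 23328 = -2.00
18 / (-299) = -18 / 299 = -0.06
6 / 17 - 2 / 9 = 20 / 153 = 0.13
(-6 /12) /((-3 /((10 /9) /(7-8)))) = -5 /27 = -0.19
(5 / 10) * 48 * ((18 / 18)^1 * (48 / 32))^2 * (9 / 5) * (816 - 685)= 63666 / 5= 12733.20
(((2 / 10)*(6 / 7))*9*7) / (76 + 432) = 27 / 1270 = 0.02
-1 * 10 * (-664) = 6640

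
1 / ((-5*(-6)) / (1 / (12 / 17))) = 17 / 360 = 0.05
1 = 1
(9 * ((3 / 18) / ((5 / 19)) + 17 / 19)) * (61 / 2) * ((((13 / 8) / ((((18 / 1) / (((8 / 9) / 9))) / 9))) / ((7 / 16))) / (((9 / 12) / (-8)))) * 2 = -88409984 / 53865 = -1641.33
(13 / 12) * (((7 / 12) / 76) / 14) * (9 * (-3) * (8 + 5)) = -507 / 2432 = -0.21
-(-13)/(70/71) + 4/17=13.42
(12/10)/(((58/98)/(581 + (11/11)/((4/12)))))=1184.11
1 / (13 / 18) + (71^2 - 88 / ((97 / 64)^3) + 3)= 59562329334 / 11864749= 5020.11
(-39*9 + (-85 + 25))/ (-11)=411/ 11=37.36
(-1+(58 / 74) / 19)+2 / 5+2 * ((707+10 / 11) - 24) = 52865086 / 38665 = 1367.26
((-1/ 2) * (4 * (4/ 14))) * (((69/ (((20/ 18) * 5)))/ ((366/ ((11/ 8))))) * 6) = -6831/ 42700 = -0.16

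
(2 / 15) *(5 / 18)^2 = 5 / 486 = 0.01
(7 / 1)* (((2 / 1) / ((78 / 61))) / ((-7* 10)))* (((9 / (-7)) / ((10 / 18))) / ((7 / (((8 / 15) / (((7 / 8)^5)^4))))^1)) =2531815624116635959296 / 6353459203947355579625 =0.40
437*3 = 1311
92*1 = 92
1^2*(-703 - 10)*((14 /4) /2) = -4991 /4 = -1247.75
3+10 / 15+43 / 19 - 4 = 110 / 57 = 1.93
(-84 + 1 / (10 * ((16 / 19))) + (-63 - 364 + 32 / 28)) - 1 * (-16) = -552987 / 1120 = -493.74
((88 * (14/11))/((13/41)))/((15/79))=362768/195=1860.35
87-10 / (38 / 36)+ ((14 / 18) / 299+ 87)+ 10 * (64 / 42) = 64339153 / 357903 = 179.77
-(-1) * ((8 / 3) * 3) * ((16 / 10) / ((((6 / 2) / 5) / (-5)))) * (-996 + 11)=105066.67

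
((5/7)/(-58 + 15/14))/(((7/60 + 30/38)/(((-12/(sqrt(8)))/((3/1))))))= 11400 * sqrt(2)/823301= 0.02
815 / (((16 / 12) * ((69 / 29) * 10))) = 4727 / 184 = 25.69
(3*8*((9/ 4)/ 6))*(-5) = -45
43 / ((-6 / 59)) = -422.83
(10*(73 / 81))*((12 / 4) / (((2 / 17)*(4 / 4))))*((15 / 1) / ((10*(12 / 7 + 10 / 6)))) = 43435 / 426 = 101.96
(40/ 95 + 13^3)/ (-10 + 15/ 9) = -125253/ 475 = -263.69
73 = 73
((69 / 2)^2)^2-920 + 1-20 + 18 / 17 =385085937 / 272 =1415757.12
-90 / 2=-45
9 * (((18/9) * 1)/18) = 1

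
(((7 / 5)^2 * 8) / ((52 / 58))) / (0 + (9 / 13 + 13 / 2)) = 11368 / 4675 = 2.43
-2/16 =-1/8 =-0.12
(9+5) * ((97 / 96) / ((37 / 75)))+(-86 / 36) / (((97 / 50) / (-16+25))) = 17.59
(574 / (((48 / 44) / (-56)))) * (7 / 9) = -618772 / 27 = -22917.48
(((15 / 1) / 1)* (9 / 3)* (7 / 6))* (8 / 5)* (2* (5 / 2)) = 420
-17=-17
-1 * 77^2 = -5929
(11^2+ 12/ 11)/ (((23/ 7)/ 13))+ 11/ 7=858274/ 1771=484.63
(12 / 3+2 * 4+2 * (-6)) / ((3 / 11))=0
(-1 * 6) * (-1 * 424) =2544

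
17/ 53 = 0.32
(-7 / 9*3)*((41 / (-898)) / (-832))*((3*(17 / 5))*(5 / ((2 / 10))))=-24395 / 747136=-0.03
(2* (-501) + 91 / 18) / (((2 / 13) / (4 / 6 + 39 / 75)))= -4152473 / 540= -7689.76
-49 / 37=-1.32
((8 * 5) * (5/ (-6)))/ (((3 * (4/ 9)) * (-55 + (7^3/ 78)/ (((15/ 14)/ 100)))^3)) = -1601613/ 2876537955065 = -0.00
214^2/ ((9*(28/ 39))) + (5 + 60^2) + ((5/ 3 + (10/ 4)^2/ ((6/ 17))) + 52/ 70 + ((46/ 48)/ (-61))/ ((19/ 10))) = 3476448337/ 324520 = 10712.59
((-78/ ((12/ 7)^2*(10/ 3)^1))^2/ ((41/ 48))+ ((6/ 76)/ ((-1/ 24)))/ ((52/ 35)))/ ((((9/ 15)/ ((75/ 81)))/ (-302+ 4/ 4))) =-148246929215/ 4374864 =-33886.07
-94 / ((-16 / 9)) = 423 / 8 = 52.88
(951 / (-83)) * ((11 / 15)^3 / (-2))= 421927 / 186750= 2.26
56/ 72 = 0.78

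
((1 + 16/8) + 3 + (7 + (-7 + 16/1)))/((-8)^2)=11/32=0.34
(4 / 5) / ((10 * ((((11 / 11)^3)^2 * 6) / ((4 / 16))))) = 1 / 300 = 0.00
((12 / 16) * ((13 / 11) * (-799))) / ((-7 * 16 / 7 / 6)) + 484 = 263851 / 352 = 749.58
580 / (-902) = -290 / 451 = -0.64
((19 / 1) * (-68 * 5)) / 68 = -95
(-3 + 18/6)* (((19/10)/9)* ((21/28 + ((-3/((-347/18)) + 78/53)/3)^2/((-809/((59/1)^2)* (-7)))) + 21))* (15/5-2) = 0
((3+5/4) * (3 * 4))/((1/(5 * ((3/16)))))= 765/16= 47.81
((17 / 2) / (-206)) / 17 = -1 / 412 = -0.00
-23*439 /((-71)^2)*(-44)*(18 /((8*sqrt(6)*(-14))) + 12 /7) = 5331216 /35287 - 333201*sqrt(6) /141148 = 145.30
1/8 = 0.12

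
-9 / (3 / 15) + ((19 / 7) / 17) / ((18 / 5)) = -96295 / 2142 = -44.96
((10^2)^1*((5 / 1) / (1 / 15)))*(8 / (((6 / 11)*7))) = 110000 / 7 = 15714.29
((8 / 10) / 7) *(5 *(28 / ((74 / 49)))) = 392 / 37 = 10.59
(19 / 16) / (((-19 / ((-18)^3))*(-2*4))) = -729 / 16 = -45.56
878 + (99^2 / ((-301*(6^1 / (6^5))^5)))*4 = -143336035484228646826 / 301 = -476199453435975570.85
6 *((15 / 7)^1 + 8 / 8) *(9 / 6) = 198 / 7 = 28.29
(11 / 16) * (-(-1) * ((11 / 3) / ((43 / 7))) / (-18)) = -847 / 37152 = -0.02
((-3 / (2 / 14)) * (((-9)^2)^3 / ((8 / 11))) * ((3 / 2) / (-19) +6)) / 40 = -5524329195 / 2432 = -2271516.94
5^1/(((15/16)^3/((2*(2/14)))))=8192/4725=1.73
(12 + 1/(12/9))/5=51/20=2.55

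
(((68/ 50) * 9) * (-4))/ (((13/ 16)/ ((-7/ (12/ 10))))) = 22848/ 65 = 351.51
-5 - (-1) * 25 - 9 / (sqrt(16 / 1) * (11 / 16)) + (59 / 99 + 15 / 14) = 25495 / 1386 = 18.39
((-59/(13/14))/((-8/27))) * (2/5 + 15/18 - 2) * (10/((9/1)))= -9499/52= -182.67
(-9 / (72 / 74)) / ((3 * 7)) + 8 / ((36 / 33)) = 193 / 28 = 6.89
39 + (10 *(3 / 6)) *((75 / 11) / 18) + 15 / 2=1597 / 33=48.39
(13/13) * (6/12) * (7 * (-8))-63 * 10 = -658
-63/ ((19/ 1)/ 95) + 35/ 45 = -2828/ 9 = -314.22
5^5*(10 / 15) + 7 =6271 / 3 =2090.33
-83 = -83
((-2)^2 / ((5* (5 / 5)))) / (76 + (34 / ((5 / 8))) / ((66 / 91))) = 33 / 6229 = 0.01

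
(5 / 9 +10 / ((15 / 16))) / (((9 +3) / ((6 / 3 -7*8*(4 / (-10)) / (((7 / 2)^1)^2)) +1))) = 17069 / 3780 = 4.52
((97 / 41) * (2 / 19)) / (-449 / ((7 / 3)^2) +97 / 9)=-42777 / 12314432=-0.00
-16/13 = -1.23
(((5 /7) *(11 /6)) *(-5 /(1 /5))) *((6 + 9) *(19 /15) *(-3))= 26125 /14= 1866.07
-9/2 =-4.50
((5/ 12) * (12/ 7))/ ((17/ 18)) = 90/ 119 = 0.76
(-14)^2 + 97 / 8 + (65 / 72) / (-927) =208.12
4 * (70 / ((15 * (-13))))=-56 / 39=-1.44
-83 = -83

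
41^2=1681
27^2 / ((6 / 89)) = 21627 / 2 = 10813.50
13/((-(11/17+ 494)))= -221/8409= -0.03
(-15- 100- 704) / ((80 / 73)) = -59787 / 80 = -747.34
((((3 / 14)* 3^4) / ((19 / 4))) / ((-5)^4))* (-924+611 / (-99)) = -4972698 / 914375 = -5.44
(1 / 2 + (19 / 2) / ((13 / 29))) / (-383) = -282 / 4979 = -0.06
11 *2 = 22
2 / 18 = 1 / 9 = 0.11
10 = 10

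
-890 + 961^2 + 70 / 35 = 922633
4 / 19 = 0.21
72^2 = 5184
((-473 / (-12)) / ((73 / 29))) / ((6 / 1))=13717 / 5256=2.61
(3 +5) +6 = 14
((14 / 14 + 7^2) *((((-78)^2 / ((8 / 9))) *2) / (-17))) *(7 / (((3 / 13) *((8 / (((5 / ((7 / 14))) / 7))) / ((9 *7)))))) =-467137125 / 34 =-13739327.21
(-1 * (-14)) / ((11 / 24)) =336 / 11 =30.55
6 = 6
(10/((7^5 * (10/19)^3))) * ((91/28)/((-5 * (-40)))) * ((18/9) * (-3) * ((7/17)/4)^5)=-267501/58157342720000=-0.00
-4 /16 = -0.25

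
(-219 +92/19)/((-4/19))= 4069/4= 1017.25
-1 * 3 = -3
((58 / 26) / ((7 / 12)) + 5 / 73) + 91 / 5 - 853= -27598587 / 33215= -830.91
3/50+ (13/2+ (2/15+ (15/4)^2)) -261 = -288293/1200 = -240.24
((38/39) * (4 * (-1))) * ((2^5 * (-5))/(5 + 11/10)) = 243200/2379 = 102.23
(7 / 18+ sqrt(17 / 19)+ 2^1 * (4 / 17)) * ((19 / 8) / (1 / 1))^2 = 94943 / 19584+ 19 * sqrt(323) / 64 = 10.18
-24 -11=-35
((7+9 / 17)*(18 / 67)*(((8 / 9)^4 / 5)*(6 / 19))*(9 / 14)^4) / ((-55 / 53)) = -187564032 / 14289011275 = -0.01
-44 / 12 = -11 / 3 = -3.67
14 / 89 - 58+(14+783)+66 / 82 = 2700122 / 3649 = 739.96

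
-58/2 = -29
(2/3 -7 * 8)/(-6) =9.22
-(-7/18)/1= 7/18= 0.39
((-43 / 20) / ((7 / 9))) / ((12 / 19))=-2451 / 560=-4.38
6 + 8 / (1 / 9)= 78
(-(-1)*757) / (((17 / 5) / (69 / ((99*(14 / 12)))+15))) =4545785 / 1309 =3472.72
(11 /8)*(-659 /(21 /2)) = -7249 /84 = -86.30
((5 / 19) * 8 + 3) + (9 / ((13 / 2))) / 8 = 5215 / 988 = 5.28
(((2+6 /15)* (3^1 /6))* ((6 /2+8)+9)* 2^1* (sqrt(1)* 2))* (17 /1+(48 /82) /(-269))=17997024 /11029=1631.79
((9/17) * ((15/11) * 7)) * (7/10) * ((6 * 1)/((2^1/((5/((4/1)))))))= 19845/1496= 13.27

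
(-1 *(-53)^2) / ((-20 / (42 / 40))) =58989 / 400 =147.47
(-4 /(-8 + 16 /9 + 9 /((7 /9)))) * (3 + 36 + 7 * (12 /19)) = -207900 /6403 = -32.47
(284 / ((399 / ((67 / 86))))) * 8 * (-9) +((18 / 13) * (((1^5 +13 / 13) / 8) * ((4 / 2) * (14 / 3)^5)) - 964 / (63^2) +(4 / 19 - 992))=21090184952 / 42154749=500.30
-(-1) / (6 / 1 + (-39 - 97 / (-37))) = -37 / 1124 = -0.03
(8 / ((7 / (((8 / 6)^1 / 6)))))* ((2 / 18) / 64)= 1 / 2268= 0.00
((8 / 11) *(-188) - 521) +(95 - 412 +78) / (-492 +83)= -2956486 / 4499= -657.14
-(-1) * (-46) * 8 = -368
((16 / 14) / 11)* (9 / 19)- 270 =-394938 / 1463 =-269.95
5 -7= -2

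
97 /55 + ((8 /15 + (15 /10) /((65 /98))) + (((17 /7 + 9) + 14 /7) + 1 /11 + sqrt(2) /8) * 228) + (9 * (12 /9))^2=57 * sqrt(2) /2 + 48513466 /15015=3271.31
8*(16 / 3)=128 / 3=42.67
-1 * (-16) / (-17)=-0.94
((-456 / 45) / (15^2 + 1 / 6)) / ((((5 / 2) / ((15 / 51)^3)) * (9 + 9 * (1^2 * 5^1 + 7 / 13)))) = -7904 / 1015531839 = -0.00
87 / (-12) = -29 / 4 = -7.25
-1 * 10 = -10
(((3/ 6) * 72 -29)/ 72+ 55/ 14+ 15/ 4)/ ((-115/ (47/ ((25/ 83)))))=-15288019/ 1449000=-10.55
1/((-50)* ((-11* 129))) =1/70950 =0.00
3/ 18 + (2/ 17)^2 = 313/ 1734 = 0.18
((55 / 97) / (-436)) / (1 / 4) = -55 / 10573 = -0.01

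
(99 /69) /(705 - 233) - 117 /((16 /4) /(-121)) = 38422131 /10856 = 3539.25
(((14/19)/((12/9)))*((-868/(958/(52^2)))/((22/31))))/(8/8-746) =190992984/74582695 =2.56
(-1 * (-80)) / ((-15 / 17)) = -272 / 3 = -90.67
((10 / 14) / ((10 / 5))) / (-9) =-5 / 126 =-0.04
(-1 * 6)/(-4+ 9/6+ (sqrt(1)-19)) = 12/41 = 0.29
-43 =-43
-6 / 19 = -0.32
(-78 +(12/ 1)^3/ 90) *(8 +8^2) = -21168/ 5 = -4233.60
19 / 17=1.12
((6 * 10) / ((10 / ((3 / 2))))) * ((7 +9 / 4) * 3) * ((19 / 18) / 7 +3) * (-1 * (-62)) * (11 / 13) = 15026847 / 364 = 41282.55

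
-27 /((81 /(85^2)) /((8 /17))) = -3400 /3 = -1133.33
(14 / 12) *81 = 189 / 2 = 94.50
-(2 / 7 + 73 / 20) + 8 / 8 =-411 / 140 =-2.94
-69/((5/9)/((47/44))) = -29187/220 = -132.67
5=5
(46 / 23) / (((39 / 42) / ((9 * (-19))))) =-4788 / 13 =-368.31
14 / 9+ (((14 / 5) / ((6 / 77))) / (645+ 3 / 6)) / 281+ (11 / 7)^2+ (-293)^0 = 4019661146 / 799910055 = 5.03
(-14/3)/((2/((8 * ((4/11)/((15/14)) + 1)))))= -12376/495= -25.00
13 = 13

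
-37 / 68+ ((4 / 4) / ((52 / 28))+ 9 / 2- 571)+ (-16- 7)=-521123 / 884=-589.51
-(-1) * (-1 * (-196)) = 196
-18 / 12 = -3 / 2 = -1.50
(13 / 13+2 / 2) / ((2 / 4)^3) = 16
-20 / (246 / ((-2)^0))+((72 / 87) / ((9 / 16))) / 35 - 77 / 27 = -3248473 / 1123605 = -2.89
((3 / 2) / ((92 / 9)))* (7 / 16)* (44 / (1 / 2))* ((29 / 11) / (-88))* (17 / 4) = -93177 / 129536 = -0.72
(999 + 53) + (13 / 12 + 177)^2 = 4718257 / 144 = 32765.67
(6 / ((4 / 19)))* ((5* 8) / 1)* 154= 175560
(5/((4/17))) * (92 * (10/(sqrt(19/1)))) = 19550 * sqrt(19)/19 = 4485.08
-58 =-58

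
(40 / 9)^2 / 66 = 800 / 2673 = 0.30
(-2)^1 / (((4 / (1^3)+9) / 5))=-10 / 13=-0.77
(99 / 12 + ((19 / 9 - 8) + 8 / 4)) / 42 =157 / 1512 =0.10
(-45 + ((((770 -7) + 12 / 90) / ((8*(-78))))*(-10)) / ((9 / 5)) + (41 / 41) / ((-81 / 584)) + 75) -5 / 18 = 27431 / 936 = 29.31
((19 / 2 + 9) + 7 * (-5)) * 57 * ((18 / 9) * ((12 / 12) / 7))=-1881 / 7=-268.71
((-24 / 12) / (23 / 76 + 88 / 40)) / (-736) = 95 / 87492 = 0.00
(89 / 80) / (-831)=-89 / 66480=-0.00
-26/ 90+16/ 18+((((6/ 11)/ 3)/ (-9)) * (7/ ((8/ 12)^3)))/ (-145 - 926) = 0.60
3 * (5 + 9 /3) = 24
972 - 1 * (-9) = 981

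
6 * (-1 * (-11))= 66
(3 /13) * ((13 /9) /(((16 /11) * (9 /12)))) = 11 /36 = 0.31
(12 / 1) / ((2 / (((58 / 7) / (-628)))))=-87 / 1099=-0.08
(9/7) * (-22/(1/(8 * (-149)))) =236016/7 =33716.57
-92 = -92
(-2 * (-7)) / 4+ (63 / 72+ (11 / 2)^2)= 277 / 8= 34.62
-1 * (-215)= 215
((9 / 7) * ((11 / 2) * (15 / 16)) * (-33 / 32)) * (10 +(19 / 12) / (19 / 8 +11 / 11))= -32065 / 448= -71.57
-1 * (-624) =624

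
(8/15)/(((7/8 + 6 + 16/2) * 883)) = 64/1576155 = 0.00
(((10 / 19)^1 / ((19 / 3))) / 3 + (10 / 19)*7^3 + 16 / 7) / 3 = 154012 / 2527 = 60.95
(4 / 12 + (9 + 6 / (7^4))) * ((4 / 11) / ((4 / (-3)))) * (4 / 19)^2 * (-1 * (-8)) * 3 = -25822464 / 9534371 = -2.71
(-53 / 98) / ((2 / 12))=-159 / 49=-3.24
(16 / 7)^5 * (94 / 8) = 12320768 / 16807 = 733.07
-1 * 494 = -494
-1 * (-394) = 394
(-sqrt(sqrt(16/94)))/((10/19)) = -19 * 94^(3/4)/470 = -1.22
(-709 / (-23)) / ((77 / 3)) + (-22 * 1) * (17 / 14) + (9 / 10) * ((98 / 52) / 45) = -58652421 / 2302300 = -25.48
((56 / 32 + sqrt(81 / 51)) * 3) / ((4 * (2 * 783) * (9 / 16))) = 2 * sqrt(51) / 13311 + 7 / 4698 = 0.00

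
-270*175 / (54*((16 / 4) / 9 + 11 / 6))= -15750 / 41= -384.15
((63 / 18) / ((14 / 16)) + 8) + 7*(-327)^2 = 748515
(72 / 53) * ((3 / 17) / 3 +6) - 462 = -453.77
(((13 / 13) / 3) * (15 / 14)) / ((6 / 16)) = 20 / 21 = 0.95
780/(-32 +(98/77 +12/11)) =-4290/163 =-26.32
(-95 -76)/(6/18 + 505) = -513/1516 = -0.34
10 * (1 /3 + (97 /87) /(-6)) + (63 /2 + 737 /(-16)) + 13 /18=-51637 /4176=-12.37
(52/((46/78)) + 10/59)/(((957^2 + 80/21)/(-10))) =-25175220/26099057513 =-0.00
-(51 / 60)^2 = -289 / 400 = -0.72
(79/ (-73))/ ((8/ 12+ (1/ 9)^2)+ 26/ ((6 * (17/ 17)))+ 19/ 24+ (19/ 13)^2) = -8651448/ 63476201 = -0.14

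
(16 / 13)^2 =256 / 169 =1.51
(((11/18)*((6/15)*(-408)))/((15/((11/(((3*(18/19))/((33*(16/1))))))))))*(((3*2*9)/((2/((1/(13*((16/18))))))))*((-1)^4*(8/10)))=-41271648/1625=-25397.94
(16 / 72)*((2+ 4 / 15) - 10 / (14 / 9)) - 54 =-54.92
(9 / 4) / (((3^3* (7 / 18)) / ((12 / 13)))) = 18 / 91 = 0.20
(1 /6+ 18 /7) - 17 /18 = 113 /63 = 1.79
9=9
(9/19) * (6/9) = 6/19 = 0.32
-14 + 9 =-5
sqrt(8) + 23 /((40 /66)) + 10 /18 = 2 *sqrt(2) + 6931 /180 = 41.33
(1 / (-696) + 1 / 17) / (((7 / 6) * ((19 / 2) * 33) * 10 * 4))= 97 / 24728880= 0.00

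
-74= -74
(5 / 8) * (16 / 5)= 2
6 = 6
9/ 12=3/ 4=0.75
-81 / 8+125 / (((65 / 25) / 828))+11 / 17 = 70363243 / 1768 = 39798.21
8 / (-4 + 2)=-4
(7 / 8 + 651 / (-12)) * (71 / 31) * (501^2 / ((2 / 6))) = -22828791951 / 248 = -92051580.45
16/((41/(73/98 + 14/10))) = 0.84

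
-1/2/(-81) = 1/162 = 0.01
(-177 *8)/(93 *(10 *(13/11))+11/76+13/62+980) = -12232352/17963635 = -0.68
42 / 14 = 3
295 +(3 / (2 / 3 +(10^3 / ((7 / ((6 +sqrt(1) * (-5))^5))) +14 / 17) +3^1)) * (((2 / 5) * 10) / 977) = 15160977929 / 51393131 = 295.00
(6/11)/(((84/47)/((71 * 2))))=3337/77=43.34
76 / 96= 19 / 24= 0.79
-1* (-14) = 14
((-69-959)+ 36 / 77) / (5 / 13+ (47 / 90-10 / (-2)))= -173.96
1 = 1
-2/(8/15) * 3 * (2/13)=-45/26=-1.73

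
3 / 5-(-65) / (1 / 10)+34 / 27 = 88001 / 135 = 651.86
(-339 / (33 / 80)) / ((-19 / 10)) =90400 / 209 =432.54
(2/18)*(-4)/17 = -4/153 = -0.03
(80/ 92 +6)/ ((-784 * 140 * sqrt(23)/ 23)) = -79 * sqrt(23)/ 1262240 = -0.00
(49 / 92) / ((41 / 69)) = 147 / 164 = 0.90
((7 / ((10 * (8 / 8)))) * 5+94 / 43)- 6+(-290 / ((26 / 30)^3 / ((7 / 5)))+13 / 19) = -2237659315 / 3589898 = -623.32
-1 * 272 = -272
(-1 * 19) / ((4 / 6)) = -57 / 2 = -28.50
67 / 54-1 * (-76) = 4171 / 54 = 77.24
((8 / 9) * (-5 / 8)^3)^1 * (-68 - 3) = 8875 / 576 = 15.41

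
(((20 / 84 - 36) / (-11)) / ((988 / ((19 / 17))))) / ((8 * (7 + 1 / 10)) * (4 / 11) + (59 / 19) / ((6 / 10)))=71345 / 501085676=0.00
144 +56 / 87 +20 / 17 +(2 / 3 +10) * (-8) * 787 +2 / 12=-198219563 / 2958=-67011.35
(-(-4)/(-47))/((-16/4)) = 1/47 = 0.02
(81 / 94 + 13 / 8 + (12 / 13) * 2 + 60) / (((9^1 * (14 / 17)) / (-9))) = -5345803 / 68432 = -78.12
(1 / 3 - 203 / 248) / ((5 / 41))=-14801 / 3720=-3.98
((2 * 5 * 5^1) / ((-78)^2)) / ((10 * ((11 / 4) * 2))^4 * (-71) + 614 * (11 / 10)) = -125 / 9881841170916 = -0.00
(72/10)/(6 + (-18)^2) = 6/275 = 0.02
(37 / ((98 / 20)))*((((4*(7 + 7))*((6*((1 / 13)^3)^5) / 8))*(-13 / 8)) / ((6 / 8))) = -370 / 27561634699895023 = -0.00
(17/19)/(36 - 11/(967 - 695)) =4624/185839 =0.02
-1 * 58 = -58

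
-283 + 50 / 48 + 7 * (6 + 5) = -4919 / 24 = -204.96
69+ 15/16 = 1119/16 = 69.94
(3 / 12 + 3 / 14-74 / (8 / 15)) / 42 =-484 / 147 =-3.29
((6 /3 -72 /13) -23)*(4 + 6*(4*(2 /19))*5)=-109020 /247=-441.38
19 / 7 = 2.71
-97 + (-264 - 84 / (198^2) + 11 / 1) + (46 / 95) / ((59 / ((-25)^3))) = -1751446547 / 3662307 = -478.24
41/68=0.60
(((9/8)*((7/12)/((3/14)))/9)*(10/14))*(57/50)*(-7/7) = -133/480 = -0.28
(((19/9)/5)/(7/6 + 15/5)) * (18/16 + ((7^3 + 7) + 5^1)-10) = 17537/500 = 35.07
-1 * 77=-77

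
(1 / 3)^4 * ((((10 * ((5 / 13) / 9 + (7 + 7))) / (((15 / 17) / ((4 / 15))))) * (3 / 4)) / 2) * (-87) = -809999 / 47385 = -17.09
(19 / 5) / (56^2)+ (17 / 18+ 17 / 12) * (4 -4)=19 / 15680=0.00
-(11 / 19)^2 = -0.34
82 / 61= 1.34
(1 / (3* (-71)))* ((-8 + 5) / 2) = 1 / 142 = 0.01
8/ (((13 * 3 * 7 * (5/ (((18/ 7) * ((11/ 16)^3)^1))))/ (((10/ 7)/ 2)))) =3993/ 1141504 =0.00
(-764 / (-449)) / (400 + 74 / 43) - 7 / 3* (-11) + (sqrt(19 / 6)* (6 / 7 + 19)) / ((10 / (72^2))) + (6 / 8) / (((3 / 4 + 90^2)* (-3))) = 1075260863822 / 41886418413 + 60048* sqrt(114) / 35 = 18343.88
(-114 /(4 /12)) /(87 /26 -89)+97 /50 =5.93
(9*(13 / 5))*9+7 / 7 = 1058 / 5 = 211.60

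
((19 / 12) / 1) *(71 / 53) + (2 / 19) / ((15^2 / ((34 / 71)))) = 136499491 / 64347300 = 2.12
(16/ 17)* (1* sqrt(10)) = 16* sqrt(10)/ 17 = 2.98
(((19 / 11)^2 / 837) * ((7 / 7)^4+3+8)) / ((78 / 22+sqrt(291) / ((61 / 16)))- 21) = -1343281 / 512127099- 22021 * sqrt(291) / 558684108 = -0.00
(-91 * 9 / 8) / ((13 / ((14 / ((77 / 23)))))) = -1449 / 44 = -32.93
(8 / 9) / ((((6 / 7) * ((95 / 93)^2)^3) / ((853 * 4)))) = 2289290895036432 / 735091890625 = 3114.29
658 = 658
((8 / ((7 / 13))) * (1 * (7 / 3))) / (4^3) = 13 / 24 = 0.54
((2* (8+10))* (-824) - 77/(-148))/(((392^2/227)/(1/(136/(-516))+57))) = -1802802845385/773237248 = -2331.50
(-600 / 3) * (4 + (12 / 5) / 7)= -6080 / 7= -868.57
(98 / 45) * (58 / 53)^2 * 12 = 1318688 / 42135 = 31.30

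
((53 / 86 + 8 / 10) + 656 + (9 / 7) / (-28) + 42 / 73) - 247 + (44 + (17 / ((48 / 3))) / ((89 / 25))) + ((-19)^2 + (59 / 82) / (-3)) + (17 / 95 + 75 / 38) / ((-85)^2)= 15088864903609652699 / 18491151344694000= 816.00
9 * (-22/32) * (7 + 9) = -99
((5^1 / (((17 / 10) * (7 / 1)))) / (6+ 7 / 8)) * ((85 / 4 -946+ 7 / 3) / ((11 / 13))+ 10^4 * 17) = 445922060 / 43197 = 10322.99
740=740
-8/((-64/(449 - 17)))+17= 71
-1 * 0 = 0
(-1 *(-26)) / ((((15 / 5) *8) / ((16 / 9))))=52 / 27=1.93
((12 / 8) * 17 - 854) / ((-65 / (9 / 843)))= 4971 / 36530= 0.14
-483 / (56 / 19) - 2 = -1327 / 8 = -165.88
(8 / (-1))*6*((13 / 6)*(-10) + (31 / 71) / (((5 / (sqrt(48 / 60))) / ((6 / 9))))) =1040 - 1984*sqrt(5) / 1775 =1037.50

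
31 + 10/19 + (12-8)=675/19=35.53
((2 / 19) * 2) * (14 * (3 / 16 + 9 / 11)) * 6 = 3717 / 209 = 17.78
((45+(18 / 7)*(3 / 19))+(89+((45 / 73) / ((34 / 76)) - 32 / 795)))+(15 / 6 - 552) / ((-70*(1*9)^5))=1402367677455781 / 10330987472820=135.74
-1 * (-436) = 436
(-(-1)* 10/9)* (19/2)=95/9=10.56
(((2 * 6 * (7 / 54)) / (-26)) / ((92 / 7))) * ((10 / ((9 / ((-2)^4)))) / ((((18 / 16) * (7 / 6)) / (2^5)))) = -1.97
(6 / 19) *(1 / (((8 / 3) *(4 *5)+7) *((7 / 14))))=36 / 3439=0.01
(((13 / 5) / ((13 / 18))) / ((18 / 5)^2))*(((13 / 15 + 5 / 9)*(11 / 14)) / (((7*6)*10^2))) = 22 / 297675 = 0.00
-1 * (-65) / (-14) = -65 / 14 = -4.64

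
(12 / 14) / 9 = 2 / 21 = 0.10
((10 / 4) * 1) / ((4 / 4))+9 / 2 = 7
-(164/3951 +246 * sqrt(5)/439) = -246 * sqrt(5)/439 - 164/3951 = -1.29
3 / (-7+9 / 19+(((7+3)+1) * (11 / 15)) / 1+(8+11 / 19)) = 855 / 2884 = 0.30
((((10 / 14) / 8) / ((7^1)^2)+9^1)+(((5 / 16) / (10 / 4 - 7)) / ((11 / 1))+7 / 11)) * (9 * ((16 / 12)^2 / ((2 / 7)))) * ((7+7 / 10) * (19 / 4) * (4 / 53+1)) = 236144179 / 11130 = 21216.91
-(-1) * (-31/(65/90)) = -558/13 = -42.92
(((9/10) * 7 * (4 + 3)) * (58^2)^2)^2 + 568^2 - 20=6226459048908432524/25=249058361956337300.96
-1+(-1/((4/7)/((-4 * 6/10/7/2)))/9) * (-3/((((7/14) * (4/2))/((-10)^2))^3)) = -100001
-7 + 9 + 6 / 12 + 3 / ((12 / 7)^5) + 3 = 472999 / 82944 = 5.70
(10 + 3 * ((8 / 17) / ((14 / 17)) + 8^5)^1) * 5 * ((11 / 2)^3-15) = 297650825 / 4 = 74412706.25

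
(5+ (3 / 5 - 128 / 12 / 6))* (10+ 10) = 688 / 9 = 76.44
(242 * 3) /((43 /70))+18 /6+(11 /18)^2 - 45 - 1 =15871807 /13932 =1139.23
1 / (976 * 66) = 1 / 64416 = 0.00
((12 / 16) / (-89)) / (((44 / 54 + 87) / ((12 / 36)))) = -27 / 844076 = -0.00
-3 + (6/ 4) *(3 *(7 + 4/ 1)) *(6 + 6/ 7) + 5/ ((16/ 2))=18875/ 56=337.05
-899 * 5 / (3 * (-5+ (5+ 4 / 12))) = -4495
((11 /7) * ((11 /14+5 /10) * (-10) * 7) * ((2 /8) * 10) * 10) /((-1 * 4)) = 12375 /14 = 883.93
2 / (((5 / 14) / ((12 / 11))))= 6.11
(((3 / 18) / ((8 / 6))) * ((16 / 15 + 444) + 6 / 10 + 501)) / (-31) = -355 / 93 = -3.82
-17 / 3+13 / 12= -55 / 12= -4.58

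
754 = 754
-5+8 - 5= -2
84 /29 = 2.90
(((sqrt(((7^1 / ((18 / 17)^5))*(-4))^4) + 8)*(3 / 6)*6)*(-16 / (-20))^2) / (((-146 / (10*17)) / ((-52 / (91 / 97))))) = 165838173378531137 / 2969578048185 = 55845.70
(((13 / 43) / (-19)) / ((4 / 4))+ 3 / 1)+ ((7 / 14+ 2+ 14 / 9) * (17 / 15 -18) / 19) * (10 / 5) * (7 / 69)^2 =66437989 / 22831065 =2.91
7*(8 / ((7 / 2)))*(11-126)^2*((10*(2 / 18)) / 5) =423200 / 9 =47022.22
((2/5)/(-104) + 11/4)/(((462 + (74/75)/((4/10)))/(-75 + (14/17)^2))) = -1353177/3079414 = -0.44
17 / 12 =1.42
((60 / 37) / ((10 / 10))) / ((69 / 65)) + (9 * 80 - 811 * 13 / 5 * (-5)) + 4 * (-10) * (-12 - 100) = 13398593 / 851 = 15744.53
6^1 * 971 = 5826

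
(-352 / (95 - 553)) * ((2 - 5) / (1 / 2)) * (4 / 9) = -1408 / 687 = -2.05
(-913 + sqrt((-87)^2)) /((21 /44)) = -5192 /3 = -1730.67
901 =901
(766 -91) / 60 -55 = -175 / 4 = -43.75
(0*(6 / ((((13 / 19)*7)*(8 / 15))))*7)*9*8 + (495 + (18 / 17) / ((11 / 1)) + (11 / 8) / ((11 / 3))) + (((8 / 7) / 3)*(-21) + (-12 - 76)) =597609 / 1496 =399.47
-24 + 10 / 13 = -302 / 13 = -23.23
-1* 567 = -567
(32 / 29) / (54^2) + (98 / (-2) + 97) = 1014776 / 21141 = 48.00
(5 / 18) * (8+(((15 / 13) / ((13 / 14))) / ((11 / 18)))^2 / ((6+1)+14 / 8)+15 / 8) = 1430391395 / 497646864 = 2.87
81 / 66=27 / 22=1.23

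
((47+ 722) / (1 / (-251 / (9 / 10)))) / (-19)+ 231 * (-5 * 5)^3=-615272935 / 171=-3598087.34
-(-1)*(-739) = -739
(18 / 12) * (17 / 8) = 51 / 16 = 3.19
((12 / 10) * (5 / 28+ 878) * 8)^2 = 87065124624 / 1225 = 71073571.12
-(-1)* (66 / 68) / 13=33 / 442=0.07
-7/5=-1.40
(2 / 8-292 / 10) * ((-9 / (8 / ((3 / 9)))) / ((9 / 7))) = 8.44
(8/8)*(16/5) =3.20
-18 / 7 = -2.57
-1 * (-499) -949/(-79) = 40370/79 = 511.01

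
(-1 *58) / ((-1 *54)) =29 / 27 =1.07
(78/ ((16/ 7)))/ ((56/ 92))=897/ 16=56.06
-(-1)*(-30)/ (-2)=15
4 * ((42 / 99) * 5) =280 / 33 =8.48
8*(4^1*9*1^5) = 288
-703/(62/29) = -20387/62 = -328.82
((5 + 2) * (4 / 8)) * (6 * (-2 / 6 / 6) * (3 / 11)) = -7 / 22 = -0.32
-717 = -717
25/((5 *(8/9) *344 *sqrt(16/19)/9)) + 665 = 405 *sqrt(19)/11008 + 665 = 665.16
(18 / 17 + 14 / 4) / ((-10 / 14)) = -6.38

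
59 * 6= 354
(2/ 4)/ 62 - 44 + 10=-33.99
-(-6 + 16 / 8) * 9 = 36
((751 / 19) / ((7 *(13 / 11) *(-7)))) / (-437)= 8261 / 5289011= 0.00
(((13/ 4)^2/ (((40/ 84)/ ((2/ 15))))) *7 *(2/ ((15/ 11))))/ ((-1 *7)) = -13013/ 3000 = -4.34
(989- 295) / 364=1.91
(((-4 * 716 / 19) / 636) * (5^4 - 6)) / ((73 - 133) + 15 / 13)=5761652 / 2311065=2.49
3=3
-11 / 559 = -0.02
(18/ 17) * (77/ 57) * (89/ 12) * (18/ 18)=6853/ 646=10.61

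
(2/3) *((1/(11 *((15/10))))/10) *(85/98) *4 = 68/4851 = 0.01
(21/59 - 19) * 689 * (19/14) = -7200050/413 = -17433.54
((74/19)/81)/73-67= -7527175/112347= -67.00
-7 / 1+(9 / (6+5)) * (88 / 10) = 1 / 5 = 0.20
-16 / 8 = -2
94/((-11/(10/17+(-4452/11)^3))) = 141007508214844/248897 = 566529561.28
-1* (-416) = 416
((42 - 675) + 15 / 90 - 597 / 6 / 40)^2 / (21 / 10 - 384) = -23249235529 / 21997440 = -1056.91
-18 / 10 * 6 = -54 / 5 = -10.80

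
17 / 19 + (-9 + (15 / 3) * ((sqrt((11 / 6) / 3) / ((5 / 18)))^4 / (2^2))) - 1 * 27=102844 / 2375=43.30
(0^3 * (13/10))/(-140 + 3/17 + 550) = 0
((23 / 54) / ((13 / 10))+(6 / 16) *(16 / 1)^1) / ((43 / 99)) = 14.57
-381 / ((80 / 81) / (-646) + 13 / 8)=-79744824 / 339799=-234.68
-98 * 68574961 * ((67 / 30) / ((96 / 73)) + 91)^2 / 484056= -239491346527170313849 / 2007477043200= -119299668.87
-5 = -5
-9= -9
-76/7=-10.86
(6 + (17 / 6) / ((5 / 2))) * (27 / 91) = 963 / 455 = 2.12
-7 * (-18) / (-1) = -126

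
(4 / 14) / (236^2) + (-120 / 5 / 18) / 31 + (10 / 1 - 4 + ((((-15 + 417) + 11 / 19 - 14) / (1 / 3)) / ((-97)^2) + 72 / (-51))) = 257250689139551 / 55096116680136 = 4.67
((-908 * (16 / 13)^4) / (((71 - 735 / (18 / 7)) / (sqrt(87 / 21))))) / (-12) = -29753344 * sqrt(203) / 257705903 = -1.64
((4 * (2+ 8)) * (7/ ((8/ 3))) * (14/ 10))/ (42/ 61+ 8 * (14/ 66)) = 6039/ 98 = 61.62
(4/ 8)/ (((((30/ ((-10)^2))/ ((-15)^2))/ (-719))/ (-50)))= 13481250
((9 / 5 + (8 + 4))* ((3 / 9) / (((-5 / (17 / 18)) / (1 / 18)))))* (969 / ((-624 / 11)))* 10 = 1389223 / 168480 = 8.25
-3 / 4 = -0.75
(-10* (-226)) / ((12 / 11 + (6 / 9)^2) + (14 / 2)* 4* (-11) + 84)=-55935 / 5506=-10.16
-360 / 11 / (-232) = 45 / 319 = 0.14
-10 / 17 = -0.59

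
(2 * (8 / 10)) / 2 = 4 / 5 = 0.80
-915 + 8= -907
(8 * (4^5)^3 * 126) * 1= 1082331758592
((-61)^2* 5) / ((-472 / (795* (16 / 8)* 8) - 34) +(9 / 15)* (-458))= -60.24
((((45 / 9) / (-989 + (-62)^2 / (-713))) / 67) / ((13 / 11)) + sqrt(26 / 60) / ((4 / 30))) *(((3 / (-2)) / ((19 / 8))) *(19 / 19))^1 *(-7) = -106260 / 378492179 + 21 *sqrt(390) / 19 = 21.83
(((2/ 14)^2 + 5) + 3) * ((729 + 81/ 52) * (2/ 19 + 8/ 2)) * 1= 6398433/ 266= 24054.26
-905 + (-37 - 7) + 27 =-922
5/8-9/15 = 1/40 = 0.02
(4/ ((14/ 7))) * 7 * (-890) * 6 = -74760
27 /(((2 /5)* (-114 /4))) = -2.37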